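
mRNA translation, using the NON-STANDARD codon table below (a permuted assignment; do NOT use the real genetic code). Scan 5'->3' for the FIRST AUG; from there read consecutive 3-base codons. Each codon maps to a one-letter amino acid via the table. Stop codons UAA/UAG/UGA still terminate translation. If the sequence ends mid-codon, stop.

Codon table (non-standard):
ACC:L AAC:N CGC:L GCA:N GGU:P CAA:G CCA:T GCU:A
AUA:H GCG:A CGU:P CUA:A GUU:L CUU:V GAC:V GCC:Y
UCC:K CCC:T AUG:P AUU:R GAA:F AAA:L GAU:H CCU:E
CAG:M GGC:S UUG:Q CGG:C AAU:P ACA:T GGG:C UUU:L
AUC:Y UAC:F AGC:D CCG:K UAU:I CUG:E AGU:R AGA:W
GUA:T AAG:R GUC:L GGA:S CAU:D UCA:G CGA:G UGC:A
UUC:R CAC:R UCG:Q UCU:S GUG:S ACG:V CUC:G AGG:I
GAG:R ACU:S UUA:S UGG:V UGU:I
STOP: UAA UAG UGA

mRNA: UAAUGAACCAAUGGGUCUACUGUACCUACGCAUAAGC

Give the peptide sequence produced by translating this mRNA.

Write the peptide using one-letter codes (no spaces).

Answer: PNGVLFILFN

Derivation:
start AUG at pos 2
pos 2: AUG -> P; peptide=P
pos 5: AAC -> N; peptide=PN
pos 8: CAA -> G; peptide=PNG
pos 11: UGG -> V; peptide=PNGV
pos 14: GUC -> L; peptide=PNGVL
pos 17: UAC -> F; peptide=PNGVLF
pos 20: UGU -> I; peptide=PNGVLFI
pos 23: ACC -> L; peptide=PNGVLFIL
pos 26: UAC -> F; peptide=PNGVLFILF
pos 29: GCA -> N; peptide=PNGVLFILFN
pos 32: UAA -> STOP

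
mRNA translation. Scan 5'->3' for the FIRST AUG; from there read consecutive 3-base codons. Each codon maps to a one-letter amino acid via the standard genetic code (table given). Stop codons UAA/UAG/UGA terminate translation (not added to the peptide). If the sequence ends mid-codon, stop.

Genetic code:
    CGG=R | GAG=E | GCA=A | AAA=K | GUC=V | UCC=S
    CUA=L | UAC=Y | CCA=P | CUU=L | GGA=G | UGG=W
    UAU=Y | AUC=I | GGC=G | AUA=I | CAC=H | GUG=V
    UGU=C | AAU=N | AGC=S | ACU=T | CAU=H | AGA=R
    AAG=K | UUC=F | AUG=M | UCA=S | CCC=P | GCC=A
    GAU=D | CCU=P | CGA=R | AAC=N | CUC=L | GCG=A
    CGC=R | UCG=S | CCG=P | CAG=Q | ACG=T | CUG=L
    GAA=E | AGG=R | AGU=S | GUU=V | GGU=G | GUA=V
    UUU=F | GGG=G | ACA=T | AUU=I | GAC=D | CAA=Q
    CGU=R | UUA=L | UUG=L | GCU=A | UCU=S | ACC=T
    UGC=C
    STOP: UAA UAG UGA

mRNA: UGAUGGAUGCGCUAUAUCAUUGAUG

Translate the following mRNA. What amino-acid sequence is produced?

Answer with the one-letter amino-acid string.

Answer: MDALYH

Derivation:
start AUG at pos 2
pos 2: AUG -> M; peptide=M
pos 5: GAU -> D; peptide=MD
pos 8: GCG -> A; peptide=MDA
pos 11: CUA -> L; peptide=MDAL
pos 14: UAU -> Y; peptide=MDALY
pos 17: CAU -> H; peptide=MDALYH
pos 20: UGA -> STOP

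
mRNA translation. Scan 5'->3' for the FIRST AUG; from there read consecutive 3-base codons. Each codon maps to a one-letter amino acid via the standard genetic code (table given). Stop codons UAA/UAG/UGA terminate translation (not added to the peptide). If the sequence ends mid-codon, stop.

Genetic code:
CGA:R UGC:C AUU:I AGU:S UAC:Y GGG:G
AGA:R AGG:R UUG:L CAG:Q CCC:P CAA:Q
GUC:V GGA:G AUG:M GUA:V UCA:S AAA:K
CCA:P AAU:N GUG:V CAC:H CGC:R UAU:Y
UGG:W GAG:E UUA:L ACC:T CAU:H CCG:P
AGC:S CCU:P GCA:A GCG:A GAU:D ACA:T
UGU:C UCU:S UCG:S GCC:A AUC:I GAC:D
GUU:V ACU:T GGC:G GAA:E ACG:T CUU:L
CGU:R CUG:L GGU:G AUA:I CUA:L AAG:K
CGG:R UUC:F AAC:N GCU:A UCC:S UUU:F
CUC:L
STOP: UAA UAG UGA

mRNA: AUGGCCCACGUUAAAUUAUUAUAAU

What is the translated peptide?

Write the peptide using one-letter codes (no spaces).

Answer: MAHVKLL

Derivation:
start AUG at pos 0
pos 0: AUG -> M; peptide=M
pos 3: GCC -> A; peptide=MA
pos 6: CAC -> H; peptide=MAH
pos 9: GUU -> V; peptide=MAHV
pos 12: AAA -> K; peptide=MAHVK
pos 15: UUA -> L; peptide=MAHVKL
pos 18: UUA -> L; peptide=MAHVKLL
pos 21: UAA -> STOP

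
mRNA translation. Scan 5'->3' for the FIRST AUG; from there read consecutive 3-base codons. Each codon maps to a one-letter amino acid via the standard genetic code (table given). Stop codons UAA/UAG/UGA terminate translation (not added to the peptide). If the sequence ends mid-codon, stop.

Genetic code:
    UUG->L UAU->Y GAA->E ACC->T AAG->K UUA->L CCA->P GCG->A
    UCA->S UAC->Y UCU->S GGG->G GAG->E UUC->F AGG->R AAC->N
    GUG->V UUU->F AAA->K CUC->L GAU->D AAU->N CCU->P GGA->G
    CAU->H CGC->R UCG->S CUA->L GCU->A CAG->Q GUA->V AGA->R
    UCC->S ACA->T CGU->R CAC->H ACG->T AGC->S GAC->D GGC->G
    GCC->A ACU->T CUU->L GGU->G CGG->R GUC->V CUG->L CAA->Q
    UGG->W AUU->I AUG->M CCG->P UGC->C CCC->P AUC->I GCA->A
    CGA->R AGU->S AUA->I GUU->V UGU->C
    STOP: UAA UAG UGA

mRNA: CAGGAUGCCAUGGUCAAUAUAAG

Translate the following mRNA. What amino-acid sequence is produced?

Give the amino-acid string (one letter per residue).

Answer: MPWSI

Derivation:
start AUG at pos 4
pos 4: AUG -> M; peptide=M
pos 7: CCA -> P; peptide=MP
pos 10: UGG -> W; peptide=MPW
pos 13: UCA -> S; peptide=MPWS
pos 16: AUA -> I; peptide=MPWSI
pos 19: UAA -> STOP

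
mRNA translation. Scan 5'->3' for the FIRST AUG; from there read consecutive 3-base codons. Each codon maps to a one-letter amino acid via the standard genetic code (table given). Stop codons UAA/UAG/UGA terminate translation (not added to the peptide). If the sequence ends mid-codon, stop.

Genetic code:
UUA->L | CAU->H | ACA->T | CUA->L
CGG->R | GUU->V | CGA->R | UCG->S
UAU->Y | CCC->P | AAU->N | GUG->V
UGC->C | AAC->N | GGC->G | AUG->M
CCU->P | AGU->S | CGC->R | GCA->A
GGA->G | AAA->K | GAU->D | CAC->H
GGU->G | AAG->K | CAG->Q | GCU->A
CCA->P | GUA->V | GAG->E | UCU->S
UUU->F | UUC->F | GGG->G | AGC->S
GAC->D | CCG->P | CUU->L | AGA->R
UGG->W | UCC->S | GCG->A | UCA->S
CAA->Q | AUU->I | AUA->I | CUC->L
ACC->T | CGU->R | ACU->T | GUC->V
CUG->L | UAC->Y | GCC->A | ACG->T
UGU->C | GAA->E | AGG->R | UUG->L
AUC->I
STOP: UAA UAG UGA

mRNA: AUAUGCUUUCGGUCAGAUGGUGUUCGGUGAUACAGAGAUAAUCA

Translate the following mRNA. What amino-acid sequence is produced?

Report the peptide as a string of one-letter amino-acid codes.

Answer: MLSVRWCSVIQR

Derivation:
start AUG at pos 2
pos 2: AUG -> M; peptide=M
pos 5: CUU -> L; peptide=ML
pos 8: UCG -> S; peptide=MLS
pos 11: GUC -> V; peptide=MLSV
pos 14: AGA -> R; peptide=MLSVR
pos 17: UGG -> W; peptide=MLSVRW
pos 20: UGU -> C; peptide=MLSVRWC
pos 23: UCG -> S; peptide=MLSVRWCS
pos 26: GUG -> V; peptide=MLSVRWCSV
pos 29: AUA -> I; peptide=MLSVRWCSVI
pos 32: CAG -> Q; peptide=MLSVRWCSVIQ
pos 35: AGA -> R; peptide=MLSVRWCSVIQR
pos 38: UAA -> STOP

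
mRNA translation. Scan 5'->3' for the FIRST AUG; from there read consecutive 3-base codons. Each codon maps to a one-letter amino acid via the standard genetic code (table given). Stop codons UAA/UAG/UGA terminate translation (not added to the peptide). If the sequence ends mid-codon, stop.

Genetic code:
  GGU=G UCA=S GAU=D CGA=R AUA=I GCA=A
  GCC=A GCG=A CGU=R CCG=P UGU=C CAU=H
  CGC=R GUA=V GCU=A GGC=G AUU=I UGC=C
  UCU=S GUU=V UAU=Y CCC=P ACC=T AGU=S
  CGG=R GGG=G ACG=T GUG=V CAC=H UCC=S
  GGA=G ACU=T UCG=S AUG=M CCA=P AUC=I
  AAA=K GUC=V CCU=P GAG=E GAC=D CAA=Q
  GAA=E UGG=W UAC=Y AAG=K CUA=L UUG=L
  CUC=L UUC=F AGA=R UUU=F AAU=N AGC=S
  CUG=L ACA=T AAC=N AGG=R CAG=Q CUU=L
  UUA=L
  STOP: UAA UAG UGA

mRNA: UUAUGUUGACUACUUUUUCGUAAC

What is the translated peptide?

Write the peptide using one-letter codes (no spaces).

Answer: MLTTFS

Derivation:
start AUG at pos 2
pos 2: AUG -> M; peptide=M
pos 5: UUG -> L; peptide=ML
pos 8: ACU -> T; peptide=MLT
pos 11: ACU -> T; peptide=MLTT
pos 14: UUU -> F; peptide=MLTTF
pos 17: UCG -> S; peptide=MLTTFS
pos 20: UAA -> STOP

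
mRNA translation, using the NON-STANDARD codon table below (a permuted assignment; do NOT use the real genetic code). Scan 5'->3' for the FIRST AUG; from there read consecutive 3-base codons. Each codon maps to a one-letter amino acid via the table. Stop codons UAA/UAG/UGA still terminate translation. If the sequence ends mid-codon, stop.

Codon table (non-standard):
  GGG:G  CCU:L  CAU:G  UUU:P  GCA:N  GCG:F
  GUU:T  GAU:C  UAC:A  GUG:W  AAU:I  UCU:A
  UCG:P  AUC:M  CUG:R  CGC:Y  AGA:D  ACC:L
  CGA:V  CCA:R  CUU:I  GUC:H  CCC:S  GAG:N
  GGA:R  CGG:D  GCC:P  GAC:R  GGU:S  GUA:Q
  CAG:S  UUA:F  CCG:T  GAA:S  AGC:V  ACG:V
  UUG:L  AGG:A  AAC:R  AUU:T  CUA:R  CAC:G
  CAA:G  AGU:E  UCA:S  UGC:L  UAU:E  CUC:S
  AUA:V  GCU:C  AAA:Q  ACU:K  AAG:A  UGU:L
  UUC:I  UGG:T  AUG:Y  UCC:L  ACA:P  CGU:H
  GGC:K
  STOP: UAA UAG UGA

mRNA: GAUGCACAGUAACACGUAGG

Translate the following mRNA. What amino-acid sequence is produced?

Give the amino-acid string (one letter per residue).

start AUG at pos 1
pos 1: AUG -> Y; peptide=Y
pos 4: CAC -> G; peptide=YG
pos 7: AGU -> E; peptide=YGE
pos 10: AAC -> R; peptide=YGER
pos 13: ACG -> V; peptide=YGERV
pos 16: UAG -> STOP

Answer: YGERV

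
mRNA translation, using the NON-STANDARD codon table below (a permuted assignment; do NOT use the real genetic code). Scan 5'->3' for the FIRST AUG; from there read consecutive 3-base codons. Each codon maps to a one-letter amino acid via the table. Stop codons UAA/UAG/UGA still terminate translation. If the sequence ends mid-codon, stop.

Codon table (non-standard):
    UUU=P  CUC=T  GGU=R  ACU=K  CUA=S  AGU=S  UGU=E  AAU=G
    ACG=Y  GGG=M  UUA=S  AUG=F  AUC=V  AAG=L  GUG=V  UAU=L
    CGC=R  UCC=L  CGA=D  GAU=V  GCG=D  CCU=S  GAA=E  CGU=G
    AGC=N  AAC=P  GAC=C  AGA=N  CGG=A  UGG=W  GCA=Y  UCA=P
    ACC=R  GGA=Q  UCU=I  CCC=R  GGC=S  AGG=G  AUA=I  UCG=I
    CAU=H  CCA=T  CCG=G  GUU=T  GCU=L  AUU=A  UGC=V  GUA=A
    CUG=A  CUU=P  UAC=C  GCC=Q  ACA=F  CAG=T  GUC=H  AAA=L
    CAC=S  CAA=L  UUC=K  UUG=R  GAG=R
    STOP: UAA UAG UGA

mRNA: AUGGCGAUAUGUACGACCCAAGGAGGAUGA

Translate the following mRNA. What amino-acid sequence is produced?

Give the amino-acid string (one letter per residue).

start AUG at pos 0
pos 0: AUG -> F; peptide=F
pos 3: GCG -> D; peptide=FD
pos 6: AUA -> I; peptide=FDI
pos 9: UGU -> E; peptide=FDIE
pos 12: ACG -> Y; peptide=FDIEY
pos 15: ACC -> R; peptide=FDIEYR
pos 18: CAA -> L; peptide=FDIEYRL
pos 21: GGA -> Q; peptide=FDIEYRLQ
pos 24: GGA -> Q; peptide=FDIEYRLQQ
pos 27: UGA -> STOP

Answer: FDIEYRLQQ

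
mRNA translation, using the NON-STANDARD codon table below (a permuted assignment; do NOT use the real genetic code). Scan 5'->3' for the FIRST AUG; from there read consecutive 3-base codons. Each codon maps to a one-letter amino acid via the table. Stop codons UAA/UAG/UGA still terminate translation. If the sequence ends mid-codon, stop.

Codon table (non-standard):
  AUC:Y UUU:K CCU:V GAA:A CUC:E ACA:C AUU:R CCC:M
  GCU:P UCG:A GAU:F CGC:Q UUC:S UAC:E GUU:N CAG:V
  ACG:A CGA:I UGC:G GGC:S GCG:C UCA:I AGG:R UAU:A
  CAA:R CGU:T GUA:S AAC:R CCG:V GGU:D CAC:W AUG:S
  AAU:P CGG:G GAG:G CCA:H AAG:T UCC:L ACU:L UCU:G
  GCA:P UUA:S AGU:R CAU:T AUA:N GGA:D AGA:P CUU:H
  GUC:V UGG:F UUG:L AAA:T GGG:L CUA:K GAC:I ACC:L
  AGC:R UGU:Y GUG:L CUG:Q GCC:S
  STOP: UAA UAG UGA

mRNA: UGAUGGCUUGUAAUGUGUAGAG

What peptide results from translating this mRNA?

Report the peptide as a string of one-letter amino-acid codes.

start AUG at pos 2
pos 2: AUG -> S; peptide=S
pos 5: GCU -> P; peptide=SP
pos 8: UGU -> Y; peptide=SPY
pos 11: AAU -> P; peptide=SPYP
pos 14: GUG -> L; peptide=SPYPL
pos 17: UAG -> STOP

Answer: SPYPL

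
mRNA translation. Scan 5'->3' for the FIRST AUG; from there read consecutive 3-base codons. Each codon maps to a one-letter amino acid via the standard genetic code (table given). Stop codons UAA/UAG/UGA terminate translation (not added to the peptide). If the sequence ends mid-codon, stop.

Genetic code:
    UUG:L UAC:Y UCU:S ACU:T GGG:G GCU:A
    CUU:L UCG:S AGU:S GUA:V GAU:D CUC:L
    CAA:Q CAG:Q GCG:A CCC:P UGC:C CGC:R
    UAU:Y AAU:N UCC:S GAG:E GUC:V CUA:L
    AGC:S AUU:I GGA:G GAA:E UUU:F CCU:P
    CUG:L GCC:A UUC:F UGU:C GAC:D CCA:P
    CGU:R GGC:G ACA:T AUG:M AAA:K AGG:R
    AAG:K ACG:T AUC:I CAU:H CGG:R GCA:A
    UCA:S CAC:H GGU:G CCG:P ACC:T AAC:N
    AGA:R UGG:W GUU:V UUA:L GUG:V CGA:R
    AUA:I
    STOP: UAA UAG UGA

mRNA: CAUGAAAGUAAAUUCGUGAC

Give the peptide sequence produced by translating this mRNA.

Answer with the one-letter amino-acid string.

start AUG at pos 1
pos 1: AUG -> M; peptide=M
pos 4: AAA -> K; peptide=MK
pos 7: GUA -> V; peptide=MKV
pos 10: AAU -> N; peptide=MKVN
pos 13: UCG -> S; peptide=MKVNS
pos 16: UGA -> STOP

Answer: MKVNS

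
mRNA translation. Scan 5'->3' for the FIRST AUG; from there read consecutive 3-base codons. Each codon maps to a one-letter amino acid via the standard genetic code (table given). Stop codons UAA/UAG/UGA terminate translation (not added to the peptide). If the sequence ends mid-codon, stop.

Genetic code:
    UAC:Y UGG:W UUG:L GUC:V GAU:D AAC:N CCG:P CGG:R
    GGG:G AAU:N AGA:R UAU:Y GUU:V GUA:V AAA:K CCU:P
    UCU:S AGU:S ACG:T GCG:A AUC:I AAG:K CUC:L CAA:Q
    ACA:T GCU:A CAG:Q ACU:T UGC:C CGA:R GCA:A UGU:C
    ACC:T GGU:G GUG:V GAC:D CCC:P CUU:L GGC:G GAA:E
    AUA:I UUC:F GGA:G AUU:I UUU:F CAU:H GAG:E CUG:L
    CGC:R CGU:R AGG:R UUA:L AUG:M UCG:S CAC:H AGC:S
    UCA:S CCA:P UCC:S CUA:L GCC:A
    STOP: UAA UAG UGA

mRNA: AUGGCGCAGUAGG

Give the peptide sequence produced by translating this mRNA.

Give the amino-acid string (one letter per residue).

Answer: MAQ

Derivation:
start AUG at pos 0
pos 0: AUG -> M; peptide=M
pos 3: GCG -> A; peptide=MA
pos 6: CAG -> Q; peptide=MAQ
pos 9: UAG -> STOP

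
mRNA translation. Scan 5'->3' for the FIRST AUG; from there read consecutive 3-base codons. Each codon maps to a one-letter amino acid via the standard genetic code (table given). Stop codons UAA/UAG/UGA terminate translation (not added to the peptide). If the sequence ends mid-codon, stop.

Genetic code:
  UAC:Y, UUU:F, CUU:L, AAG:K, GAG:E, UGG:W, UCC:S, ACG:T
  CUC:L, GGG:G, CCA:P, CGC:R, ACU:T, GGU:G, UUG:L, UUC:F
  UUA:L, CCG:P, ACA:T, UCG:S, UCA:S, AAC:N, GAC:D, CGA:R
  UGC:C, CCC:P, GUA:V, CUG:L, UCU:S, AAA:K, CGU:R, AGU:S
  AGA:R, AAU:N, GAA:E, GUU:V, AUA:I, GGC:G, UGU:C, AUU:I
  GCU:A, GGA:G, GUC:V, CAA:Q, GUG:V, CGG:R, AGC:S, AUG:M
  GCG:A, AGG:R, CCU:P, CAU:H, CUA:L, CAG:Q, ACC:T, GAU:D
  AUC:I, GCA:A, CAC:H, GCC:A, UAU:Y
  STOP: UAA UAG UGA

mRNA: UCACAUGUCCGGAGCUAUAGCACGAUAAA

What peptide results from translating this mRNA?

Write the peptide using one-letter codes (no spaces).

start AUG at pos 4
pos 4: AUG -> M; peptide=M
pos 7: UCC -> S; peptide=MS
pos 10: GGA -> G; peptide=MSG
pos 13: GCU -> A; peptide=MSGA
pos 16: AUA -> I; peptide=MSGAI
pos 19: GCA -> A; peptide=MSGAIA
pos 22: CGA -> R; peptide=MSGAIAR
pos 25: UAA -> STOP

Answer: MSGAIAR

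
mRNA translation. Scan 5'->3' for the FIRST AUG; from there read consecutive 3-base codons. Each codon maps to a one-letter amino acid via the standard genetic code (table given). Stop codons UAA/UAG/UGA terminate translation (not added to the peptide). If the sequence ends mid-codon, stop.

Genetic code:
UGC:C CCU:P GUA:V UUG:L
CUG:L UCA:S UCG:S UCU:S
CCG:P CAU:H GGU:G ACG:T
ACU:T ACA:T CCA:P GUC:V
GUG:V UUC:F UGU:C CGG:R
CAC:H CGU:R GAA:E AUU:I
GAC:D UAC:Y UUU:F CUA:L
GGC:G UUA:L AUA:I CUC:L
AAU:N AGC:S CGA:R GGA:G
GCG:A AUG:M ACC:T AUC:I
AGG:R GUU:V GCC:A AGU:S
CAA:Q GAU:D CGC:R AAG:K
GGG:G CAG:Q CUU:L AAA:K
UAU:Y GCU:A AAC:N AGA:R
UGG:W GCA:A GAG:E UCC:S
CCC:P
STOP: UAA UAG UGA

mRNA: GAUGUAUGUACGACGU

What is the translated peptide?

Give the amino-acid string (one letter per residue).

start AUG at pos 1
pos 1: AUG -> M; peptide=M
pos 4: UAU -> Y; peptide=MY
pos 7: GUA -> V; peptide=MYV
pos 10: CGA -> R; peptide=MYVR
pos 13: CGU -> R; peptide=MYVRR
pos 16: only 0 nt remain (<3), stop (end of mRNA)

Answer: MYVRR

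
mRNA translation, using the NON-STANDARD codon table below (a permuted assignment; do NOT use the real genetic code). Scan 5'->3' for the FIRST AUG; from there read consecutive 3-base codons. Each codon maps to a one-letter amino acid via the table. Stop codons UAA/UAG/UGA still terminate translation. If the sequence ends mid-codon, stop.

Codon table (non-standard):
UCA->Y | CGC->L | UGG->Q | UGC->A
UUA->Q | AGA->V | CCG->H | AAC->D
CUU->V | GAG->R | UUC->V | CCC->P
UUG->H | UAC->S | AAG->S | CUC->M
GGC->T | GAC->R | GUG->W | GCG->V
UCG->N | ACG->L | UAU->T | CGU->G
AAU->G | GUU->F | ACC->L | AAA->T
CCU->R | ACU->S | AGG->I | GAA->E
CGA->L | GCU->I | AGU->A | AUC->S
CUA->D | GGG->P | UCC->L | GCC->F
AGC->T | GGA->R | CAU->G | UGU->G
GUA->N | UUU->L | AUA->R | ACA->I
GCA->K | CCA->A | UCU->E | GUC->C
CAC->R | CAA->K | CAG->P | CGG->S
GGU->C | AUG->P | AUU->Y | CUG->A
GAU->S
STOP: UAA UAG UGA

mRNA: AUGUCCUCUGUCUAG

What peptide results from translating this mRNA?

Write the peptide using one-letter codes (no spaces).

start AUG at pos 0
pos 0: AUG -> P; peptide=P
pos 3: UCC -> L; peptide=PL
pos 6: UCU -> E; peptide=PLE
pos 9: GUC -> C; peptide=PLEC
pos 12: UAG -> STOP

Answer: PLEC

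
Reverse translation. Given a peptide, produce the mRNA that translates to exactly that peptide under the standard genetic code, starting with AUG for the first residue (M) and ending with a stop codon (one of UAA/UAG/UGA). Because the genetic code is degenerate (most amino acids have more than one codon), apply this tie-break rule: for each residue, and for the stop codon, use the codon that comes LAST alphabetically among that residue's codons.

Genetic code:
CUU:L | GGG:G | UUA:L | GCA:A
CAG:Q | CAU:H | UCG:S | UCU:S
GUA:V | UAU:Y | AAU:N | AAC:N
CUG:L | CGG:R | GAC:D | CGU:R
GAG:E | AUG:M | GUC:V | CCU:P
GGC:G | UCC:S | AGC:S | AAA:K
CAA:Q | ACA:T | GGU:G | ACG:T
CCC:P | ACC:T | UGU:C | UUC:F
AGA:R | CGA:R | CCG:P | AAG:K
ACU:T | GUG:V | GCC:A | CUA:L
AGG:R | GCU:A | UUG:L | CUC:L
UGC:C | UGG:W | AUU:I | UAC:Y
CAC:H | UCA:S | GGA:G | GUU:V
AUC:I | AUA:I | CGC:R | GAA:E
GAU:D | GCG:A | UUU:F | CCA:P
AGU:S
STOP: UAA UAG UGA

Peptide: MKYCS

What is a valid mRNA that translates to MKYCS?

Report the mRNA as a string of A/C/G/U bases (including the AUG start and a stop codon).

residue 1: M -> AUG (start codon)
residue 2: K codons sorted = AAA,AAG -> pick last = AAG
residue 3: Y codons sorted = UAC,UAU -> pick last = UAU
residue 4: C codons sorted = UGC,UGU -> pick last = UGU
residue 5: S codons sorted = AGC,AGU,UCA,UCC,UCG,UCU -> pick last = UCU
terminator: stop codons sorted = UAA,UAG,UGA -> pick last = UGA

Answer: mRNA: AUGAAGUAUUGUUCUUGA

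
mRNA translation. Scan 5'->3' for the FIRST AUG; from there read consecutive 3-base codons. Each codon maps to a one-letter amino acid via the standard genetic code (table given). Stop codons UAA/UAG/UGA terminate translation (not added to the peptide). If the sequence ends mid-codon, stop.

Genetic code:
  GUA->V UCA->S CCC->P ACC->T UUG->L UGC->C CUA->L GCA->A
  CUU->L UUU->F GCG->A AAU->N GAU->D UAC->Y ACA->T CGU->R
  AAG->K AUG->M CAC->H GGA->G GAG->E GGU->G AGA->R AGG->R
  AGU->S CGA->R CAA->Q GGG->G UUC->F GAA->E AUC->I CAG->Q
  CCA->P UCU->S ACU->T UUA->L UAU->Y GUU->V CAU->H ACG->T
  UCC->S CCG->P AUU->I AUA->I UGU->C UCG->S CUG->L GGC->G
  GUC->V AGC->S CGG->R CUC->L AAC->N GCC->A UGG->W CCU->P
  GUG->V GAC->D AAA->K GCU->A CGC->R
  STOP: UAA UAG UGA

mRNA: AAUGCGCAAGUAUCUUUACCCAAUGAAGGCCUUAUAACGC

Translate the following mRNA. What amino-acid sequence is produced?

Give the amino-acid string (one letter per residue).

start AUG at pos 1
pos 1: AUG -> M; peptide=M
pos 4: CGC -> R; peptide=MR
pos 7: AAG -> K; peptide=MRK
pos 10: UAU -> Y; peptide=MRKY
pos 13: CUU -> L; peptide=MRKYL
pos 16: UAC -> Y; peptide=MRKYLY
pos 19: CCA -> P; peptide=MRKYLYP
pos 22: AUG -> M; peptide=MRKYLYPM
pos 25: AAG -> K; peptide=MRKYLYPMK
pos 28: GCC -> A; peptide=MRKYLYPMKA
pos 31: UUA -> L; peptide=MRKYLYPMKAL
pos 34: UAA -> STOP

Answer: MRKYLYPMKAL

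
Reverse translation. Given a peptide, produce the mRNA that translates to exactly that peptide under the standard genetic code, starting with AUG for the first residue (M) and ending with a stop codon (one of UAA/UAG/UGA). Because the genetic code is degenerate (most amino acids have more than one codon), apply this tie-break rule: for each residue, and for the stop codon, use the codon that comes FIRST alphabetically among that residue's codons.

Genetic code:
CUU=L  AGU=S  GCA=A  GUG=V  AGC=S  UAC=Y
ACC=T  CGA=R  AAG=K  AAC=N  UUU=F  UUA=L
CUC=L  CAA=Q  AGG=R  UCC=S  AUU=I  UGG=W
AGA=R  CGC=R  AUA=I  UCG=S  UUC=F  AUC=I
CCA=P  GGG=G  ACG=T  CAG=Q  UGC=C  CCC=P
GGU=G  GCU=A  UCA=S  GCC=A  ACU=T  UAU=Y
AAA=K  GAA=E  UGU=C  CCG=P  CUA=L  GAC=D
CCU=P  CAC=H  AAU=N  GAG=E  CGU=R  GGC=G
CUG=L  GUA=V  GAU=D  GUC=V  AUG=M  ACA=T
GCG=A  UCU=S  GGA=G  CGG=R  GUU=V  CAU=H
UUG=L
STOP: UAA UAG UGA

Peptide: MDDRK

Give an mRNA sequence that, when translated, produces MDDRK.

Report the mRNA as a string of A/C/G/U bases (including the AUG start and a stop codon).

residue 1: M -> AUG (start codon)
residue 2: D codons sorted = GAC,GAU -> pick first = GAC
residue 3: D codons sorted = GAC,GAU -> pick first = GAC
residue 4: R codons sorted = AGA,AGG,CGA,CGC,CGG,CGU -> pick first = AGA
residue 5: K codons sorted = AAA,AAG -> pick first = AAA
terminator: stop codons sorted = UAA,UAG,UGA -> pick first = UAA

Answer: mRNA: AUGGACGACAGAAAAUAA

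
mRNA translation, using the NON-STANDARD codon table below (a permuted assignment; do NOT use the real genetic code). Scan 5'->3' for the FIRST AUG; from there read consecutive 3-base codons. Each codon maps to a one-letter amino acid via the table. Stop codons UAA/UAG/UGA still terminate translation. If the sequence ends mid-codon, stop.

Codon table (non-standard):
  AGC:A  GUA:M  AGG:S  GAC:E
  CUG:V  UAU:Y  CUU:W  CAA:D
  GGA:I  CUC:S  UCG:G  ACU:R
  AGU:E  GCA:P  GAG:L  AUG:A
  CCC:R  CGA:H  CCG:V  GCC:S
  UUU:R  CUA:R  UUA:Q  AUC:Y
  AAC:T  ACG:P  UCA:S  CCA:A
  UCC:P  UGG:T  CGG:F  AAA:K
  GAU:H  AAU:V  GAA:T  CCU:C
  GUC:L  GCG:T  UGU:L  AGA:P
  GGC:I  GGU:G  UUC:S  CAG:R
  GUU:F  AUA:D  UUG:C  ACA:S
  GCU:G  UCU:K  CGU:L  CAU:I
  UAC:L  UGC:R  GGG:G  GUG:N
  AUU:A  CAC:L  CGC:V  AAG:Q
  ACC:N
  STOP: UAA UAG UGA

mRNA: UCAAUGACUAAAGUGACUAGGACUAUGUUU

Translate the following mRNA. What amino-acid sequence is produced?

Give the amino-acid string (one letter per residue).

Answer: ARKNRSRAR

Derivation:
start AUG at pos 3
pos 3: AUG -> A; peptide=A
pos 6: ACU -> R; peptide=AR
pos 9: AAA -> K; peptide=ARK
pos 12: GUG -> N; peptide=ARKN
pos 15: ACU -> R; peptide=ARKNR
pos 18: AGG -> S; peptide=ARKNRS
pos 21: ACU -> R; peptide=ARKNRSR
pos 24: AUG -> A; peptide=ARKNRSRA
pos 27: UUU -> R; peptide=ARKNRSRAR
pos 30: only 0 nt remain (<3), stop (end of mRNA)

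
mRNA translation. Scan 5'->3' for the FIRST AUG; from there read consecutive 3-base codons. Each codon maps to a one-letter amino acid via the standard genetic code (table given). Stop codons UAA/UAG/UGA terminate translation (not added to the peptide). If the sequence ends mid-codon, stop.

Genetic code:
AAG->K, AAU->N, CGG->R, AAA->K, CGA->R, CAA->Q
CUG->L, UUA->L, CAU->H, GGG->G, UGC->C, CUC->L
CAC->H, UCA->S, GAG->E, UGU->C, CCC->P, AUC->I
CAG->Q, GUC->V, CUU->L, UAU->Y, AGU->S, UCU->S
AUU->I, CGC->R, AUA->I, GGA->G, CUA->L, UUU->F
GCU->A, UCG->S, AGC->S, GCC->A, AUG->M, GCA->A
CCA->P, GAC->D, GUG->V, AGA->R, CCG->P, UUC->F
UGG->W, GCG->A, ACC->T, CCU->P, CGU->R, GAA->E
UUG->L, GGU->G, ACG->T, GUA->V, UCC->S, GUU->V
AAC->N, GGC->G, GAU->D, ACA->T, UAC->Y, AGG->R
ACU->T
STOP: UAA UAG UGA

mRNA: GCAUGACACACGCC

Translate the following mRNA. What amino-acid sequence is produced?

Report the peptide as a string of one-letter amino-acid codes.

start AUG at pos 2
pos 2: AUG -> M; peptide=M
pos 5: ACA -> T; peptide=MT
pos 8: CAC -> H; peptide=MTH
pos 11: GCC -> A; peptide=MTHA
pos 14: only 0 nt remain (<3), stop (end of mRNA)

Answer: MTHA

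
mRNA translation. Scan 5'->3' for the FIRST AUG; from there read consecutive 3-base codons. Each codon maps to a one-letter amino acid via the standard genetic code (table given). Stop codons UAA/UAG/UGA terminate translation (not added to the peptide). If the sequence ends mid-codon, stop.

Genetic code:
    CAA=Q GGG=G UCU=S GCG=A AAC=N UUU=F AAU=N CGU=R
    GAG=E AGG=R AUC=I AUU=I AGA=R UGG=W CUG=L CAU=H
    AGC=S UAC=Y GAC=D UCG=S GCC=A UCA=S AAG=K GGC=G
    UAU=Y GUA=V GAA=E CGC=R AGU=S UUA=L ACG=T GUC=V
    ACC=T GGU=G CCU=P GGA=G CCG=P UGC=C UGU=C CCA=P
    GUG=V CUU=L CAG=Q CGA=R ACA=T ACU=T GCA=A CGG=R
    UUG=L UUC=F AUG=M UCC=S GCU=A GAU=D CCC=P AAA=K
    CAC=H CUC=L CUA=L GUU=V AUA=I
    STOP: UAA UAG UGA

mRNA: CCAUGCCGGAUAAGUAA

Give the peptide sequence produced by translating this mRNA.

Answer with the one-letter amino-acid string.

Answer: MPDK

Derivation:
start AUG at pos 2
pos 2: AUG -> M; peptide=M
pos 5: CCG -> P; peptide=MP
pos 8: GAU -> D; peptide=MPD
pos 11: AAG -> K; peptide=MPDK
pos 14: UAA -> STOP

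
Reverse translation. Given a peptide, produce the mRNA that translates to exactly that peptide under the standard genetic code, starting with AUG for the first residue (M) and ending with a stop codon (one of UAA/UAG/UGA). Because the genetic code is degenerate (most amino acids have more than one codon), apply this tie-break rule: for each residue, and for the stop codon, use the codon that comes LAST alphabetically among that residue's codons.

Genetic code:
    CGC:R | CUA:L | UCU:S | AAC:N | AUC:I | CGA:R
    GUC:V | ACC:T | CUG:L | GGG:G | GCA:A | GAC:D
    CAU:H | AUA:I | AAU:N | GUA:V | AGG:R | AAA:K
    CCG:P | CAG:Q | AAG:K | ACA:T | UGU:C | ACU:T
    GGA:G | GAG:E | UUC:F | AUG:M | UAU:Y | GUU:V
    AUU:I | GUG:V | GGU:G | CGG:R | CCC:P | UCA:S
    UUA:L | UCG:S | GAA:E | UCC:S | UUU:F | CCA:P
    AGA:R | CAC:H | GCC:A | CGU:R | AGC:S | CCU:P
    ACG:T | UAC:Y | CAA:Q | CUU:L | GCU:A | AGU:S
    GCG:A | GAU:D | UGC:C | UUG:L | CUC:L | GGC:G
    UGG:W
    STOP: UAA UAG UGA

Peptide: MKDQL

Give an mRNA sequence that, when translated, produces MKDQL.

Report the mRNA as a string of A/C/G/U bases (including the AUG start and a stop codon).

Answer: mRNA: AUGAAGGAUCAGUUGUGA

Derivation:
residue 1: M -> AUG (start codon)
residue 2: K codons sorted = AAA,AAG -> pick last = AAG
residue 3: D codons sorted = GAC,GAU -> pick last = GAU
residue 4: Q codons sorted = CAA,CAG -> pick last = CAG
residue 5: L codons sorted = CUA,CUC,CUG,CUU,UUA,UUG -> pick last = UUG
terminator: stop codons sorted = UAA,UAG,UGA -> pick last = UGA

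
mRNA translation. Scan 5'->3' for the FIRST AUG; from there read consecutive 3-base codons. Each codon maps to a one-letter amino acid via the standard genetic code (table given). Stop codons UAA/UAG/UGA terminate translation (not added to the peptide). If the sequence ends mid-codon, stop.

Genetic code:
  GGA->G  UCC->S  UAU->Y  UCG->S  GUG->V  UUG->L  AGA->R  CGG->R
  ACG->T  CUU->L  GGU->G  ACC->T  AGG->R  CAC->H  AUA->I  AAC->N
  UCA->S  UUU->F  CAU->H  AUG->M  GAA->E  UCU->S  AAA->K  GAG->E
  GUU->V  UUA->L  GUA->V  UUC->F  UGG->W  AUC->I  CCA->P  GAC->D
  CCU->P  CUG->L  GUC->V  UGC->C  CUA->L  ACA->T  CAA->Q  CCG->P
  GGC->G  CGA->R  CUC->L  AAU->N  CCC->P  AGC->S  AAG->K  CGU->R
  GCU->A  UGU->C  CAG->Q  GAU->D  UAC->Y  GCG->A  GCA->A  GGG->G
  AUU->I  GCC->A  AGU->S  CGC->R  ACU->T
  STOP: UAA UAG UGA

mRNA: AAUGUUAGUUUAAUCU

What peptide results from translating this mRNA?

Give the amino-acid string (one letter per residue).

Answer: MLV

Derivation:
start AUG at pos 1
pos 1: AUG -> M; peptide=M
pos 4: UUA -> L; peptide=ML
pos 7: GUU -> V; peptide=MLV
pos 10: UAA -> STOP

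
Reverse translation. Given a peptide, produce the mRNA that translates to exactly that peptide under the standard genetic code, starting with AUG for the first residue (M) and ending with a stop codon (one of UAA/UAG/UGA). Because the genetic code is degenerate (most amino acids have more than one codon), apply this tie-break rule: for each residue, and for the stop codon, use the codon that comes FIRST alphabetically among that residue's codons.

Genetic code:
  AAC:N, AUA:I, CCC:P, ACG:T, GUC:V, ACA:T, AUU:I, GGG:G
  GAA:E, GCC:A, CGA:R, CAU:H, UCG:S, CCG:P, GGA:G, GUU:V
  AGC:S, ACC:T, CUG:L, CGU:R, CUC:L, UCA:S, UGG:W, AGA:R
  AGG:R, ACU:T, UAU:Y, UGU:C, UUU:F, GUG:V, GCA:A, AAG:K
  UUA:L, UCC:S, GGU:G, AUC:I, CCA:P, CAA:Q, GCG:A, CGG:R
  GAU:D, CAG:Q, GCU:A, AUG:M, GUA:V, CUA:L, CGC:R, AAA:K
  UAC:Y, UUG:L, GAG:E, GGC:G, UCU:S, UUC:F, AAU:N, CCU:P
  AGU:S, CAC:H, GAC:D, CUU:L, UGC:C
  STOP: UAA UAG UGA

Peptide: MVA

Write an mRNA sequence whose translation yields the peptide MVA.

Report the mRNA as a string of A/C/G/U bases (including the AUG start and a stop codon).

Answer: mRNA: AUGGUAGCAUAA

Derivation:
residue 1: M -> AUG (start codon)
residue 2: V codons sorted = GUA,GUC,GUG,GUU -> pick first = GUA
residue 3: A codons sorted = GCA,GCC,GCG,GCU -> pick first = GCA
terminator: stop codons sorted = UAA,UAG,UGA -> pick first = UAA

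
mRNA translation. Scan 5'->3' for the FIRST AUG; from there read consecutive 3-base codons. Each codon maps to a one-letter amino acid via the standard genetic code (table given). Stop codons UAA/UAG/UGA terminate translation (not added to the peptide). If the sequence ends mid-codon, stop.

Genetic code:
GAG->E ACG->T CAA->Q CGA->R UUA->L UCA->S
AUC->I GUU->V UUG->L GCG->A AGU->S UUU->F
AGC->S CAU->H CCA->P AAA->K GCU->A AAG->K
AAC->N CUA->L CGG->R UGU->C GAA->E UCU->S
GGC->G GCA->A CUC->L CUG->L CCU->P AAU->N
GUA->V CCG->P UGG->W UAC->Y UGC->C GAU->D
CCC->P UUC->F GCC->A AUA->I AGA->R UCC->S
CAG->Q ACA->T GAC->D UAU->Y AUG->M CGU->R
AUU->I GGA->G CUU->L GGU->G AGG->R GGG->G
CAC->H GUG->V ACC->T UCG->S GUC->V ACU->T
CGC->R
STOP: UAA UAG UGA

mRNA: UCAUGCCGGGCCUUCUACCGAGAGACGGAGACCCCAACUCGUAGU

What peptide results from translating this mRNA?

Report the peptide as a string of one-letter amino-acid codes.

Answer: MPGLLPRDGDPNS

Derivation:
start AUG at pos 2
pos 2: AUG -> M; peptide=M
pos 5: CCG -> P; peptide=MP
pos 8: GGC -> G; peptide=MPG
pos 11: CUU -> L; peptide=MPGL
pos 14: CUA -> L; peptide=MPGLL
pos 17: CCG -> P; peptide=MPGLLP
pos 20: AGA -> R; peptide=MPGLLPR
pos 23: GAC -> D; peptide=MPGLLPRD
pos 26: GGA -> G; peptide=MPGLLPRDG
pos 29: GAC -> D; peptide=MPGLLPRDGD
pos 32: CCC -> P; peptide=MPGLLPRDGDP
pos 35: AAC -> N; peptide=MPGLLPRDGDPN
pos 38: UCG -> S; peptide=MPGLLPRDGDPNS
pos 41: UAG -> STOP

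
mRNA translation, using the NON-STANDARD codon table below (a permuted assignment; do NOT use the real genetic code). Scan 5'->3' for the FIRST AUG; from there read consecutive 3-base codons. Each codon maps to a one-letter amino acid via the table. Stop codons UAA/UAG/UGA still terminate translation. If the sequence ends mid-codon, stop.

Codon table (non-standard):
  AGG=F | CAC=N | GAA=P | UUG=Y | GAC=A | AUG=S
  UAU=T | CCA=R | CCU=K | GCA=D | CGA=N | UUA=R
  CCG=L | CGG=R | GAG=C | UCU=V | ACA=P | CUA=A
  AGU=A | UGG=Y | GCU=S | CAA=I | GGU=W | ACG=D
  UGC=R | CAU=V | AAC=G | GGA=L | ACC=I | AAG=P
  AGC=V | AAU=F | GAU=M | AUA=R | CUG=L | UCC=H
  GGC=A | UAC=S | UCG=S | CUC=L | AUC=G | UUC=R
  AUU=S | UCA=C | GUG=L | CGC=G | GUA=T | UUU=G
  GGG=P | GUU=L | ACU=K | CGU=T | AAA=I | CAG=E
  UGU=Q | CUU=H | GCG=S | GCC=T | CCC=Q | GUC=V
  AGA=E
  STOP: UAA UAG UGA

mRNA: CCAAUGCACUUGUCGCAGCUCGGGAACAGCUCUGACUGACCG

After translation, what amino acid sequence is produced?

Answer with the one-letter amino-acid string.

start AUG at pos 3
pos 3: AUG -> S; peptide=S
pos 6: CAC -> N; peptide=SN
pos 9: UUG -> Y; peptide=SNY
pos 12: UCG -> S; peptide=SNYS
pos 15: CAG -> E; peptide=SNYSE
pos 18: CUC -> L; peptide=SNYSEL
pos 21: GGG -> P; peptide=SNYSELP
pos 24: AAC -> G; peptide=SNYSELPG
pos 27: AGC -> V; peptide=SNYSELPGV
pos 30: UCU -> V; peptide=SNYSELPGVV
pos 33: GAC -> A; peptide=SNYSELPGVVA
pos 36: UGA -> STOP

Answer: SNYSELPGVVA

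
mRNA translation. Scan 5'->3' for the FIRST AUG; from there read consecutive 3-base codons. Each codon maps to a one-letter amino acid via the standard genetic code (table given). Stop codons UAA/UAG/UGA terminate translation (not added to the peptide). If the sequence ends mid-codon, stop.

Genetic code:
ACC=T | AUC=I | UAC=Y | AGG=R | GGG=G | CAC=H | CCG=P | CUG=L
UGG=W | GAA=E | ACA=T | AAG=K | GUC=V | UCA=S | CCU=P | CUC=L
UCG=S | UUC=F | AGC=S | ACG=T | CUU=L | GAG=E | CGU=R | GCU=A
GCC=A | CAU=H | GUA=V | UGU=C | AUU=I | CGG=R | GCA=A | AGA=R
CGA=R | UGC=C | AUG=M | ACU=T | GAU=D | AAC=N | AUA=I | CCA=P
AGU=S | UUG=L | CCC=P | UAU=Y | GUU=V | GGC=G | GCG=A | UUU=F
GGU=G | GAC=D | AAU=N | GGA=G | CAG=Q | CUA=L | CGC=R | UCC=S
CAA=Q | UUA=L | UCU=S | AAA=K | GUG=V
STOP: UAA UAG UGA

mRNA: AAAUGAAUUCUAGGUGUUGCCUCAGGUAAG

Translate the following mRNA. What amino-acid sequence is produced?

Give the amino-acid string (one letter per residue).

Answer: MNSRCCLR

Derivation:
start AUG at pos 2
pos 2: AUG -> M; peptide=M
pos 5: AAU -> N; peptide=MN
pos 8: UCU -> S; peptide=MNS
pos 11: AGG -> R; peptide=MNSR
pos 14: UGU -> C; peptide=MNSRC
pos 17: UGC -> C; peptide=MNSRCC
pos 20: CUC -> L; peptide=MNSRCCL
pos 23: AGG -> R; peptide=MNSRCCLR
pos 26: UAA -> STOP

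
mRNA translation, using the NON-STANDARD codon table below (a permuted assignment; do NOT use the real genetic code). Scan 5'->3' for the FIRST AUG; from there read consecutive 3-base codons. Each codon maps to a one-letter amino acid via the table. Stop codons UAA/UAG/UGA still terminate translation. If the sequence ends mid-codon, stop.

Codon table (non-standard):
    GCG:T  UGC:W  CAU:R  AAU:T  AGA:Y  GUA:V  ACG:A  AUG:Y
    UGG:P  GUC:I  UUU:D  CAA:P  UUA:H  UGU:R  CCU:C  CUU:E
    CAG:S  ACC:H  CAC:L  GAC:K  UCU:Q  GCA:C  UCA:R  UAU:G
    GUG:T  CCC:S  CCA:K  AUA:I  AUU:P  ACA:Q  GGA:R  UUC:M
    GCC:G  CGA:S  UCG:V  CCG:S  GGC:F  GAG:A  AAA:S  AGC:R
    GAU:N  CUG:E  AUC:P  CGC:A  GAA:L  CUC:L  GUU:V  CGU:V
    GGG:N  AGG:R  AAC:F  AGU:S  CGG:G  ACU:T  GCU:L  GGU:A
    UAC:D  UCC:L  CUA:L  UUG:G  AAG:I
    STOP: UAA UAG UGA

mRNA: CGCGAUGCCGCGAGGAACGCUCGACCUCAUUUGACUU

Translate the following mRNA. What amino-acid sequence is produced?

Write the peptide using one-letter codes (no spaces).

Answer: YSSRALKLP

Derivation:
start AUG at pos 4
pos 4: AUG -> Y; peptide=Y
pos 7: CCG -> S; peptide=YS
pos 10: CGA -> S; peptide=YSS
pos 13: GGA -> R; peptide=YSSR
pos 16: ACG -> A; peptide=YSSRA
pos 19: CUC -> L; peptide=YSSRAL
pos 22: GAC -> K; peptide=YSSRALK
pos 25: CUC -> L; peptide=YSSRALKL
pos 28: AUU -> P; peptide=YSSRALKLP
pos 31: UGA -> STOP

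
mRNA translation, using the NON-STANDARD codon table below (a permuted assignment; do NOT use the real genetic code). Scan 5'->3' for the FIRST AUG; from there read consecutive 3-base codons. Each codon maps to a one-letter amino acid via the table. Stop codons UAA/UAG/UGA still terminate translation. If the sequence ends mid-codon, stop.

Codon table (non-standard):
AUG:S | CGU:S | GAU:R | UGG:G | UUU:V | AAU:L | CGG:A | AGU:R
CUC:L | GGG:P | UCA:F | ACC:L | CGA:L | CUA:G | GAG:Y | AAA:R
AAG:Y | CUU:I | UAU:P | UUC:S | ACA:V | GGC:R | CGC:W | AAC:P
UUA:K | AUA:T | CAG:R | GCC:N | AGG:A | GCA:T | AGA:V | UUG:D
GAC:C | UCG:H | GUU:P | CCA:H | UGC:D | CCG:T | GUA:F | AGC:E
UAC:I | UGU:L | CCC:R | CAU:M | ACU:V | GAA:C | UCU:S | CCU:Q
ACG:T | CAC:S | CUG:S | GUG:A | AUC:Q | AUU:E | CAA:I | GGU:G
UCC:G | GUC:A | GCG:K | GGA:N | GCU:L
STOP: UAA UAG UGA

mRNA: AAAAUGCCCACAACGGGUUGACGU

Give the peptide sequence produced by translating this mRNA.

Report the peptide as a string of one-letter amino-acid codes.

start AUG at pos 3
pos 3: AUG -> S; peptide=S
pos 6: CCC -> R; peptide=SR
pos 9: ACA -> V; peptide=SRV
pos 12: ACG -> T; peptide=SRVT
pos 15: GGU -> G; peptide=SRVTG
pos 18: UGA -> STOP

Answer: SRVTG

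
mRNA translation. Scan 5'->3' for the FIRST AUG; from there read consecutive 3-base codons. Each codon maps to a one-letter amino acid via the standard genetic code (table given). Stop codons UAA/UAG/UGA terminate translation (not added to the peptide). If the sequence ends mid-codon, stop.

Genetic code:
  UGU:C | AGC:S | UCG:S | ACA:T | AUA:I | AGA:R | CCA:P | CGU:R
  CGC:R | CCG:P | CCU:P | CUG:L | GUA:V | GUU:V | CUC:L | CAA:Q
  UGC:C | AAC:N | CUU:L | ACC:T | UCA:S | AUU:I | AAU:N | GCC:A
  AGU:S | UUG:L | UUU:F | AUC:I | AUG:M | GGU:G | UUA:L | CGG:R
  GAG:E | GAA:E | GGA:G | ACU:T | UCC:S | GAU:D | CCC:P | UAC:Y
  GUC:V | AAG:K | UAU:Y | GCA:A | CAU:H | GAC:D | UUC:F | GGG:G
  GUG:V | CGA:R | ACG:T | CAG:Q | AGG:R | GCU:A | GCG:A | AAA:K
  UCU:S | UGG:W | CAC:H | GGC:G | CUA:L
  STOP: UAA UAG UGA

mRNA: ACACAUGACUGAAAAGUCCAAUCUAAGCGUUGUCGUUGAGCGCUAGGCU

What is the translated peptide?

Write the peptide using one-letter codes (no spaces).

Answer: MTEKSNLSVVVER

Derivation:
start AUG at pos 4
pos 4: AUG -> M; peptide=M
pos 7: ACU -> T; peptide=MT
pos 10: GAA -> E; peptide=MTE
pos 13: AAG -> K; peptide=MTEK
pos 16: UCC -> S; peptide=MTEKS
pos 19: AAU -> N; peptide=MTEKSN
pos 22: CUA -> L; peptide=MTEKSNL
pos 25: AGC -> S; peptide=MTEKSNLS
pos 28: GUU -> V; peptide=MTEKSNLSV
pos 31: GUC -> V; peptide=MTEKSNLSVV
pos 34: GUU -> V; peptide=MTEKSNLSVVV
pos 37: GAG -> E; peptide=MTEKSNLSVVVE
pos 40: CGC -> R; peptide=MTEKSNLSVVVER
pos 43: UAG -> STOP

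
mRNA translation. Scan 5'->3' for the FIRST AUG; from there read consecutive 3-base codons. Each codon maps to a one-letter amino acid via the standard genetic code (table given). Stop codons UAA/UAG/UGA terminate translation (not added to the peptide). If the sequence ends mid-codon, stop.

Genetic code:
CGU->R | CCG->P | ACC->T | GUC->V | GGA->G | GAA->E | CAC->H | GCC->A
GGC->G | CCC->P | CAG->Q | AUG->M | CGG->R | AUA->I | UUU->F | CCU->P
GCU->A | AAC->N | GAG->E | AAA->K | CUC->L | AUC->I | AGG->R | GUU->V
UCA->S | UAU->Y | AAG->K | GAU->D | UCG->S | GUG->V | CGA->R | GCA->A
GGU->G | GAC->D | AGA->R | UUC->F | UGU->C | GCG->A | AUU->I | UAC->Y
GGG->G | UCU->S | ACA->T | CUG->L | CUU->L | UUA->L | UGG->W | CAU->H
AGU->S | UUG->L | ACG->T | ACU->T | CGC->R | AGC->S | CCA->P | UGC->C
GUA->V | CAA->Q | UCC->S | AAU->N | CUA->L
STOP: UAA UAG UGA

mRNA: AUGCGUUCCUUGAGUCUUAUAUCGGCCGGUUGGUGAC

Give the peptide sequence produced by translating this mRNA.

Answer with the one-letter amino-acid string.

Answer: MRSLSLISAGW

Derivation:
start AUG at pos 0
pos 0: AUG -> M; peptide=M
pos 3: CGU -> R; peptide=MR
pos 6: UCC -> S; peptide=MRS
pos 9: UUG -> L; peptide=MRSL
pos 12: AGU -> S; peptide=MRSLS
pos 15: CUU -> L; peptide=MRSLSL
pos 18: AUA -> I; peptide=MRSLSLI
pos 21: UCG -> S; peptide=MRSLSLIS
pos 24: GCC -> A; peptide=MRSLSLISA
pos 27: GGU -> G; peptide=MRSLSLISAG
pos 30: UGG -> W; peptide=MRSLSLISAGW
pos 33: UGA -> STOP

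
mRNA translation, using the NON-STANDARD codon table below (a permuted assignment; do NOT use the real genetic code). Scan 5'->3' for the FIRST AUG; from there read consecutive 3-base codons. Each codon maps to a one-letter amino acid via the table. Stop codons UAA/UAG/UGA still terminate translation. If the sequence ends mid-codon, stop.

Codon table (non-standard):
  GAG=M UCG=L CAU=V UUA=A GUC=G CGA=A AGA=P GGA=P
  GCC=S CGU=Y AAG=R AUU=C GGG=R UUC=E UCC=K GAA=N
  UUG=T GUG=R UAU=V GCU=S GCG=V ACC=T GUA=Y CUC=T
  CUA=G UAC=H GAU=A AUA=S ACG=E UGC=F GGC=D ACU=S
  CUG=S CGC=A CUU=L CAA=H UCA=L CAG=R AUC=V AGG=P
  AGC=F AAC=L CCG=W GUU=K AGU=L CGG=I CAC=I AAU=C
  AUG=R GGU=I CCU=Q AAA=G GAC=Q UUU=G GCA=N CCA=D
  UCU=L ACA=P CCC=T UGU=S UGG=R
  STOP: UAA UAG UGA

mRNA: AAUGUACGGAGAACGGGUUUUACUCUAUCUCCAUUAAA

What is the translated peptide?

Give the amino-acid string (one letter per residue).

start AUG at pos 1
pos 1: AUG -> R; peptide=R
pos 4: UAC -> H; peptide=RH
pos 7: GGA -> P; peptide=RHP
pos 10: GAA -> N; peptide=RHPN
pos 13: CGG -> I; peptide=RHPNI
pos 16: GUU -> K; peptide=RHPNIK
pos 19: UUA -> A; peptide=RHPNIKA
pos 22: CUC -> T; peptide=RHPNIKAT
pos 25: UAU -> V; peptide=RHPNIKATV
pos 28: CUC -> T; peptide=RHPNIKATVT
pos 31: CAU -> V; peptide=RHPNIKATVTV
pos 34: UAA -> STOP

Answer: RHPNIKATVTV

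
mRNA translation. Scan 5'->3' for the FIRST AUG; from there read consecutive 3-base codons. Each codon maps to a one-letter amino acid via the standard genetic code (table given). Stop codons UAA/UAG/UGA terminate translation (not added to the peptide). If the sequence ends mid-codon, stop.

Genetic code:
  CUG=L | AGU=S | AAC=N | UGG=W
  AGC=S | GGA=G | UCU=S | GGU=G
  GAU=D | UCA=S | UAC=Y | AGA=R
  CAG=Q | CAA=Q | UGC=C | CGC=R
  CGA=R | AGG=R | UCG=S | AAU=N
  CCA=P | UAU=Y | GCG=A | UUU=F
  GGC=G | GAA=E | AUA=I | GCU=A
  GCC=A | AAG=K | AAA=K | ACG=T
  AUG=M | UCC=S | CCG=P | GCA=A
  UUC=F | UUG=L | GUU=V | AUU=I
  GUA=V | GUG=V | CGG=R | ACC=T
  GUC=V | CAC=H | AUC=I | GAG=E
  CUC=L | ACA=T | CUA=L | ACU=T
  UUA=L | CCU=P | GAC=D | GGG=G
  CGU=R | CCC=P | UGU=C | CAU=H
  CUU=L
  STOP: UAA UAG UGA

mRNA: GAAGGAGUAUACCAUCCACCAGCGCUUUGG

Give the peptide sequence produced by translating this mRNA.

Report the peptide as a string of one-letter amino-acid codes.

no AUG start codon found

Answer: (empty: no AUG start codon)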